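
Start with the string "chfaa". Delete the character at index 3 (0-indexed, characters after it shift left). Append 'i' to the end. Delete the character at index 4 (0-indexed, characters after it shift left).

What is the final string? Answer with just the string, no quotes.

Answer: chfa

Derivation:
Applying each edit step by step:
Start: "chfaa"
Op 1 (delete idx 3 = 'a'): "chfaa" -> "chfa"
Op 2 (append 'i'): "chfa" -> "chfai"
Op 3 (delete idx 4 = 'i'): "chfai" -> "chfa"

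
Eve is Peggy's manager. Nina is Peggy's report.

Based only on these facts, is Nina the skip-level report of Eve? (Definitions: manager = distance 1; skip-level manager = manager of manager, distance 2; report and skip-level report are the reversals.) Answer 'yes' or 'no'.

Reconstructing the manager chain from the given facts:
  Eve -> Peggy -> Nina
(each arrow means 'manager of the next')
Positions in the chain (0 = top):
  position of Eve: 0
  position of Peggy: 1
  position of Nina: 2

Nina is at position 2, Eve is at position 0; signed distance (j - i) = -2.
'skip-level report' requires j - i = -2. Actual distance is -2, so the relation HOLDS.

Answer: yes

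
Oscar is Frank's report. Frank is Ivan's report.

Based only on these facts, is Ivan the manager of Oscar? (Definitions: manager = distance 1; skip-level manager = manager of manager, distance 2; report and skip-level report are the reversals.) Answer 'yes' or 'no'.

Reconstructing the manager chain from the given facts:
  Ivan -> Frank -> Oscar
(each arrow means 'manager of the next')
Positions in the chain (0 = top):
  position of Ivan: 0
  position of Frank: 1
  position of Oscar: 2

Ivan is at position 0, Oscar is at position 2; signed distance (j - i) = 2.
'manager' requires j - i = 1. Actual distance is 2, so the relation does NOT hold.

Answer: no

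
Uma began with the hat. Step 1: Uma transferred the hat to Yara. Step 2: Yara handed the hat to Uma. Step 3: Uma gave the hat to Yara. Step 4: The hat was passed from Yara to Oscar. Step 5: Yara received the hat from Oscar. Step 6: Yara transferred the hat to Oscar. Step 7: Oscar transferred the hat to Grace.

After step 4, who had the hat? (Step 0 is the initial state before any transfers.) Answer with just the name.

Tracking the hat holder through step 4:
After step 0 (start): Uma
After step 1: Yara
After step 2: Uma
After step 3: Yara
After step 4: Oscar

At step 4, the holder is Oscar.

Answer: Oscar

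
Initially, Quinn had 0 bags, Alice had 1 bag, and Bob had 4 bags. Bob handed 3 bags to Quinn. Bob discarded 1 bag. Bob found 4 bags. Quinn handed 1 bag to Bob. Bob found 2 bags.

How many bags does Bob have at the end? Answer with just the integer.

Answer: 7

Derivation:
Tracking counts step by step:
Start: Quinn=0, Alice=1, Bob=4
Event 1 (Bob -> Quinn, 3): Bob: 4 -> 1, Quinn: 0 -> 3. State: Quinn=3, Alice=1, Bob=1
Event 2 (Bob -1): Bob: 1 -> 0. State: Quinn=3, Alice=1, Bob=0
Event 3 (Bob +4): Bob: 0 -> 4. State: Quinn=3, Alice=1, Bob=4
Event 4 (Quinn -> Bob, 1): Quinn: 3 -> 2, Bob: 4 -> 5. State: Quinn=2, Alice=1, Bob=5
Event 5 (Bob +2): Bob: 5 -> 7. State: Quinn=2, Alice=1, Bob=7

Bob's final count: 7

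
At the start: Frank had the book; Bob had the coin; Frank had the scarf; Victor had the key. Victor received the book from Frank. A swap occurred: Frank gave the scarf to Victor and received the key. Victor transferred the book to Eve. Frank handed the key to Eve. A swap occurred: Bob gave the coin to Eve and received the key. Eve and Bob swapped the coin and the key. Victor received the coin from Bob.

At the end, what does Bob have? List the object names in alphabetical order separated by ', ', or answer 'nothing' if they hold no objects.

Tracking all object holders:
Start: book:Frank, coin:Bob, scarf:Frank, key:Victor
Event 1 (give book: Frank -> Victor). State: book:Victor, coin:Bob, scarf:Frank, key:Victor
Event 2 (swap scarf<->key: now scarf:Victor, key:Frank). State: book:Victor, coin:Bob, scarf:Victor, key:Frank
Event 3 (give book: Victor -> Eve). State: book:Eve, coin:Bob, scarf:Victor, key:Frank
Event 4 (give key: Frank -> Eve). State: book:Eve, coin:Bob, scarf:Victor, key:Eve
Event 5 (swap coin<->key: now coin:Eve, key:Bob). State: book:Eve, coin:Eve, scarf:Victor, key:Bob
Event 6 (swap coin<->key: now coin:Bob, key:Eve). State: book:Eve, coin:Bob, scarf:Victor, key:Eve
Event 7 (give coin: Bob -> Victor). State: book:Eve, coin:Victor, scarf:Victor, key:Eve

Final state: book:Eve, coin:Victor, scarf:Victor, key:Eve
Bob holds: (nothing).

Answer: nothing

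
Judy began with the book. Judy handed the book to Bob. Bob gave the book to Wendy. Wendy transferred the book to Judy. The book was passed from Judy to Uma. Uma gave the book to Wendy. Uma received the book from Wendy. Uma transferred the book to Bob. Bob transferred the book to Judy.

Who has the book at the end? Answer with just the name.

Answer: Judy

Derivation:
Tracking the book through each event:
Start: Judy has the book.
After event 1: Bob has the book.
After event 2: Wendy has the book.
After event 3: Judy has the book.
After event 4: Uma has the book.
After event 5: Wendy has the book.
After event 6: Uma has the book.
After event 7: Bob has the book.
After event 8: Judy has the book.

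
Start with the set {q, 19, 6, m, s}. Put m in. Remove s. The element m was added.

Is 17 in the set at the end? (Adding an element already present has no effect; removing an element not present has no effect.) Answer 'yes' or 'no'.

Tracking the set through each operation:
Start: {19, 6, m, q, s}
Event 1 (add m): already present, no change. Set: {19, 6, m, q, s}
Event 2 (remove s): removed. Set: {19, 6, m, q}
Event 3 (add m): already present, no change. Set: {19, 6, m, q}

Final set: {19, 6, m, q} (size 4)
17 is NOT in the final set.

Answer: no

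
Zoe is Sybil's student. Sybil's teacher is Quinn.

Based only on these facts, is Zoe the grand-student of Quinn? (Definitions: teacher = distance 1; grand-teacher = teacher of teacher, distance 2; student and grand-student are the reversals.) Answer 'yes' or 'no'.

Reconstructing the teacher chain from the given facts:
  Quinn -> Sybil -> Zoe
(each arrow means 'teacher of the next')
Positions in the chain (0 = top):
  position of Quinn: 0
  position of Sybil: 1
  position of Zoe: 2

Zoe is at position 2, Quinn is at position 0; signed distance (j - i) = -2.
'grand-student' requires j - i = -2. Actual distance is -2, so the relation HOLDS.

Answer: yes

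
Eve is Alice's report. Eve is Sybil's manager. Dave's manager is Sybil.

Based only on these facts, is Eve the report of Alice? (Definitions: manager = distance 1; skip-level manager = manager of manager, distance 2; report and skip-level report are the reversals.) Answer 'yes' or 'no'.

Answer: yes

Derivation:
Reconstructing the manager chain from the given facts:
  Alice -> Eve -> Sybil -> Dave
(each arrow means 'manager of the next')
Positions in the chain (0 = top):
  position of Alice: 0
  position of Eve: 1
  position of Sybil: 2
  position of Dave: 3

Eve is at position 1, Alice is at position 0; signed distance (j - i) = -1.
'report' requires j - i = -1. Actual distance is -1, so the relation HOLDS.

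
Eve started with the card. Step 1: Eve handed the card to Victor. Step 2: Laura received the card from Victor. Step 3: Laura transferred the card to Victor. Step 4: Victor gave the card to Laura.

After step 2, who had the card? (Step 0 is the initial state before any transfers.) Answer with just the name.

Answer: Laura

Derivation:
Tracking the card holder through step 2:
After step 0 (start): Eve
After step 1: Victor
After step 2: Laura

At step 2, the holder is Laura.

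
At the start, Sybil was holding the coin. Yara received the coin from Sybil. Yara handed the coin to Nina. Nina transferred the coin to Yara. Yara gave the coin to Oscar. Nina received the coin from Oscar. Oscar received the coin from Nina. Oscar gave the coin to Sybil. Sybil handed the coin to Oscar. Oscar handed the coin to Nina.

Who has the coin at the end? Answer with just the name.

Tracking the coin through each event:
Start: Sybil has the coin.
After event 1: Yara has the coin.
After event 2: Nina has the coin.
After event 3: Yara has the coin.
After event 4: Oscar has the coin.
After event 5: Nina has the coin.
After event 6: Oscar has the coin.
After event 7: Sybil has the coin.
After event 8: Oscar has the coin.
After event 9: Nina has the coin.

Answer: Nina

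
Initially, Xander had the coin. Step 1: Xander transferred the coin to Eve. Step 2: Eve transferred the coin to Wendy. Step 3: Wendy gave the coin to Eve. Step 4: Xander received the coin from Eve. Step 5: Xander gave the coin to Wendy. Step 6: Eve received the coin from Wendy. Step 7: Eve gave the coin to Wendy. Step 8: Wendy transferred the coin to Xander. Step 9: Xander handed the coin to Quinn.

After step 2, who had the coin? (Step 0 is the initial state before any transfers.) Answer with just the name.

Tracking the coin holder through step 2:
After step 0 (start): Xander
After step 1: Eve
After step 2: Wendy

At step 2, the holder is Wendy.

Answer: Wendy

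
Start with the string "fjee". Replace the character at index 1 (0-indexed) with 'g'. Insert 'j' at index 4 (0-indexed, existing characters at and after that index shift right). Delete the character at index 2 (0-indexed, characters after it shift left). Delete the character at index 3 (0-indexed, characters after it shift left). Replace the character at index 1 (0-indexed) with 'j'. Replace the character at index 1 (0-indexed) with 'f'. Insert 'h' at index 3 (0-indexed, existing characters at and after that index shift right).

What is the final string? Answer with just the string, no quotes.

Answer: ffeh

Derivation:
Applying each edit step by step:
Start: "fjee"
Op 1 (replace idx 1: 'j' -> 'g'): "fjee" -> "fgee"
Op 2 (insert 'j' at idx 4): "fgee" -> "fgeej"
Op 3 (delete idx 2 = 'e'): "fgeej" -> "fgej"
Op 4 (delete idx 3 = 'j'): "fgej" -> "fge"
Op 5 (replace idx 1: 'g' -> 'j'): "fge" -> "fje"
Op 6 (replace idx 1: 'j' -> 'f'): "fje" -> "ffe"
Op 7 (insert 'h' at idx 3): "ffe" -> "ffeh"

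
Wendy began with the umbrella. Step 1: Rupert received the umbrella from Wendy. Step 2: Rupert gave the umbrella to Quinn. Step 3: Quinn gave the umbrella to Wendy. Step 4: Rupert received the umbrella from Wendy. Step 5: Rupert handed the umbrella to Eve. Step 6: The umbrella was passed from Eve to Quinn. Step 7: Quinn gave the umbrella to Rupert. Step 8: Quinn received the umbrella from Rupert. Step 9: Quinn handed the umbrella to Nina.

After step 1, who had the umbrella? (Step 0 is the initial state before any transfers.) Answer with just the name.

Answer: Rupert

Derivation:
Tracking the umbrella holder through step 1:
After step 0 (start): Wendy
After step 1: Rupert

At step 1, the holder is Rupert.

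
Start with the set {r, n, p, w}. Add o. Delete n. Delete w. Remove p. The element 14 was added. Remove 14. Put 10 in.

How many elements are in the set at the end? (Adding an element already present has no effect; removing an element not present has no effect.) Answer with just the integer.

Tracking the set through each operation:
Start: {n, p, r, w}
Event 1 (add o): added. Set: {n, o, p, r, w}
Event 2 (remove n): removed. Set: {o, p, r, w}
Event 3 (remove w): removed. Set: {o, p, r}
Event 4 (remove p): removed. Set: {o, r}
Event 5 (add 14): added. Set: {14, o, r}
Event 6 (remove 14): removed. Set: {o, r}
Event 7 (add 10): added. Set: {10, o, r}

Final set: {10, o, r} (size 3)

Answer: 3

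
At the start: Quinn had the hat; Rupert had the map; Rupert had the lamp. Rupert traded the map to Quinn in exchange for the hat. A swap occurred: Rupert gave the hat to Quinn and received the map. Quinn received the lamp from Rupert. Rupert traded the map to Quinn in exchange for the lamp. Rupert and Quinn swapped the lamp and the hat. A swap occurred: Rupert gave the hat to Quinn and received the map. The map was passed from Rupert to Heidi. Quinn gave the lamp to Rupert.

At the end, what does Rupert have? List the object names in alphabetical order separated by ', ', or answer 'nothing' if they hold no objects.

Tracking all object holders:
Start: hat:Quinn, map:Rupert, lamp:Rupert
Event 1 (swap map<->hat: now map:Quinn, hat:Rupert). State: hat:Rupert, map:Quinn, lamp:Rupert
Event 2 (swap hat<->map: now hat:Quinn, map:Rupert). State: hat:Quinn, map:Rupert, lamp:Rupert
Event 3 (give lamp: Rupert -> Quinn). State: hat:Quinn, map:Rupert, lamp:Quinn
Event 4 (swap map<->lamp: now map:Quinn, lamp:Rupert). State: hat:Quinn, map:Quinn, lamp:Rupert
Event 5 (swap lamp<->hat: now lamp:Quinn, hat:Rupert). State: hat:Rupert, map:Quinn, lamp:Quinn
Event 6 (swap hat<->map: now hat:Quinn, map:Rupert). State: hat:Quinn, map:Rupert, lamp:Quinn
Event 7 (give map: Rupert -> Heidi). State: hat:Quinn, map:Heidi, lamp:Quinn
Event 8 (give lamp: Quinn -> Rupert). State: hat:Quinn, map:Heidi, lamp:Rupert

Final state: hat:Quinn, map:Heidi, lamp:Rupert
Rupert holds: lamp.

Answer: lamp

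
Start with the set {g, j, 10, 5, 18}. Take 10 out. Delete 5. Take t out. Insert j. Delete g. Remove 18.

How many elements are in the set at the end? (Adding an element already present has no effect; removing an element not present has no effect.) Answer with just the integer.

Tracking the set through each operation:
Start: {10, 18, 5, g, j}
Event 1 (remove 10): removed. Set: {18, 5, g, j}
Event 2 (remove 5): removed. Set: {18, g, j}
Event 3 (remove t): not present, no change. Set: {18, g, j}
Event 4 (add j): already present, no change. Set: {18, g, j}
Event 5 (remove g): removed. Set: {18, j}
Event 6 (remove 18): removed. Set: {j}

Final set: {j} (size 1)

Answer: 1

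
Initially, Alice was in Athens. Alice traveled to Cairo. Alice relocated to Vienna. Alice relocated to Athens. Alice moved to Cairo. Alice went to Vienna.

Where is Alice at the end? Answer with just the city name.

Tracking Alice's location:
Start: Alice is in Athens.
After move 1: Athens -> Cairo. Alice is in Cairo.
After move 2: Cairo -> Vienna. Alice is in Vienna.
After move 3: Vienna -> Athens. Alice is in Athens.
After move 4: Athens -> Cairo. Alice is in Cairo.
After move 5: Cairo -> Vienna. Alice is in Vienna.

Answer: Vienna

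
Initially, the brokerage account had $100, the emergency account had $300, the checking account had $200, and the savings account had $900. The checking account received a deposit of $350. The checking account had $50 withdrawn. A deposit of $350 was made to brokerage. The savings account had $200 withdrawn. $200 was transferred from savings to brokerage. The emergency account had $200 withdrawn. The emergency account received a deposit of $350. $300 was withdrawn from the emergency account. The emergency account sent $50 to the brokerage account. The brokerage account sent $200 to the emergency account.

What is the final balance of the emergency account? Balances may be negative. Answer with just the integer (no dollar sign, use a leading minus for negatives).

Tracking account balances step by step:
Start: brokerage=100, emergency=300, checking=200, savings=900
Event 1 (deposit 350 to checking): checking: 200 + 350 = 550. Balances: brokerage=100, emergency=300, checking=550, savings=900
Event 2 (withdraw 50 from checking): checking: 550 - 50 = 500. Balances: brokerage=100, emergency=300, checking=500, savings=900
Event 3 (deposit 350 to brokerage): brokerage: 100 + 350 = 450. Balances: brokerage=450, emergency=300, checking=500, savings=900
Event 4 (withdraw 200 from savings): savings: 900 - 200 = 700. Balances: brokerage=450, emergency=300, checking=500, savings=700
Event 5 (transfer 200 savings -> brokerage): savings: 700 - 200 = 500, brokerage: 450 + 200 = 650. Balances: brokerage=650, emergency=300, checking=500, savings=500
Event 6 (withdraw 200 from emergency): emergency: 300 - 200 = 100. Balances: brokerage=650, emergency=100, checking=500, savings=500
Event 7 (deposit 350 to emergency): emergency: 100 + 350 = 450. Balances: brokerage=650, emergency=450, checking=500, savings=500
Event 8 (withdraw 300 from emergency): emergency: 450 - 300 = 150. Balances: brokerage=650, emergency=150, checking=500, savings=500
Event 9 (transfer 50 emergency -> brokerage): emergency: 150 - 50 = 100, brokerage: 650 + 50 = 700. Balances: brokerage=700, emergency=100, checking=500, savings=500
Event 10 (transfer 200 brokerage -> emergency): brokerage: 700 - 200 = 500, emergency: 100 + 200 = 300. Balances: brokerage=500, emergency=300, checking=500, savings=500

Final balance of emergency: 300

Answer: 300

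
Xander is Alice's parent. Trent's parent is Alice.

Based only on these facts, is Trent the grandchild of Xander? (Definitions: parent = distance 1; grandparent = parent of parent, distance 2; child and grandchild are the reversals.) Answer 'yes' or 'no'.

Answer: yes

Derivation:
Reconstructing the parent chain from the given facts:
  Xander -> Alice -> Trent
(each arrow means 'parent of the next')
Positions in the chain (0 = top):
  position of Xander: 0
  position of Alice: 1
  position of Trent: 2

Trent is at position 2, Xander is at position 0; signed distance (j - i) = -2.
'grandchild' requires j - i = -2. Actual distance is -2, so the relation HOLDS.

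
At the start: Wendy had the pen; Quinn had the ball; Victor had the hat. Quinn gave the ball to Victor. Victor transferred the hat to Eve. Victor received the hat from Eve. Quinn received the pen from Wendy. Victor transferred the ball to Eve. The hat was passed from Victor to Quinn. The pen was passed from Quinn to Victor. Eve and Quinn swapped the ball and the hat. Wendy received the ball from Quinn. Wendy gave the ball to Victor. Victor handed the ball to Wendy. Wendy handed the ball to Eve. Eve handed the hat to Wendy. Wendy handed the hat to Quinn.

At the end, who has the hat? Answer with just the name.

Answer: Quinn

Derivation:
Tracking all object holders:
Start: pen:Wendy, ball:Quinn, hat:Victor
Event 1 (give ball: Quinn -> Victor). State: pen:Wendy, ball:Victor, hat:Victor
Event 2 (give hat: Victor -> Eve). State: pen:Wendy, ball:Victor, hat:Eve
Event 3 (give hat: Eve -> Victor). State: pen:Wendy, ball:Victor, hat:Victor
Event 4 (give pen: Wendy -> Quinn). State: pen:Quinn, ball:Victor, hat:Victor
Event 5 (give ball: Victor -> Eve). State: pen:Quinn, ball:Eve, hat:Victor
Event 6 (give hat: Victor -> Quinn). State: pen:Quinn, ball:Eve, hat:Quinn
Event 7 (give pen: Quinn -> Victor). State: pen:Victor, ball:Eve, hat:Quinn
Event 8 (swap ball<->hat: now ball:Quinn, hat:Eve). State: pen:Victor, ball:Quinn, hat:Eve
Event 9 (give ball: Quinn -> Wendy). State: pen:Victor, ball:Wendy, hat:Eve
Event 10 (give ball: Wendy -> Victor). State: pen:Victor, ball:Victor, hat:Eve
Event 11 (give ball: Victor -> Wendy). State: pen:Victor, ball:Wendy, hat:Eve
Event 12 (give ball: Wendy -> Eve). State: pen:Victor, ball:Eve, hat:Eve
Event 13 (give hat: Eve -> Wendy). State: pen:Victor, ball:Eve, hat:Wendy
Event 14 (give hat: Wendy -> Quinn). State: pen:Victor, ball:Eve, hat:Quinn

Final state: pen:Victor, ball:Eve, hat:Quinn
The hat is held by Quinn.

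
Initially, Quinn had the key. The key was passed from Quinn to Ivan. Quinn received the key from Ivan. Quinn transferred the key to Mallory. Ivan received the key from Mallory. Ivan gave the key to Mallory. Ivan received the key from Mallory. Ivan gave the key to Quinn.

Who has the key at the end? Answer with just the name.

Answer: Quinn

Derivation:
Tracking the key through each event:
Start: Quinn has the key.
After event 1: Ivan has the key.
After event 2: Quinn has the key.
After event 3: Mallory has the key.
After event 4: Ivan has the key.
After event 5: Mallory has the key.
After event 6: Ivan has the key.
After event 7: Quinn has the key.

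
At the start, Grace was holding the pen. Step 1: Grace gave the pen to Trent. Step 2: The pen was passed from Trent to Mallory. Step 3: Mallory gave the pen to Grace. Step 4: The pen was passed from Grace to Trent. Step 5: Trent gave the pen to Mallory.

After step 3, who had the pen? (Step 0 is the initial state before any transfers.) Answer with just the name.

Answer: Grace

Derivation:
Tracking the pen holder through step 3:
After step 0 (start): Grace
After step 1: Trent
After step 2: Mallory
After step 3: Grace

At step 3, the holder is Grace.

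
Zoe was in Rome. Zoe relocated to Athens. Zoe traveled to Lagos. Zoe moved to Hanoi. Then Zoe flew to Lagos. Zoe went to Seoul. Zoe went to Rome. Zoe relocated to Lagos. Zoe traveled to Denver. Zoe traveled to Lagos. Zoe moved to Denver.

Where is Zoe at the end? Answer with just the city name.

Tracking Zoe's location:
Start: Zoe is in Rome.
After move 1: Rome -> Athens. Zoe is in Athens.
After move 2: Athens -> Lagos. Zoe is in Lagos.
After move 3: Lagos -> Hanoi. Zoe is in Hanoi.
After move 4: Hanoi -> Lagos. Zoe is in Lagos.
After move 5: Lagos -> Seoul. Zoe is in Seoul.
After move 6: Seoul -> Rome. Zoe is in Rome.
After move 7: Rome -> Lagos. Zoe is in Lagos.
After move 8: Lagos -> Denver. Zoe is in Denver.
After move 9: Denver -> Lagos. Zoe is in Lagos.
After move 10: Lagos -> Denver. Zoe is in Denver.

Answer: Denver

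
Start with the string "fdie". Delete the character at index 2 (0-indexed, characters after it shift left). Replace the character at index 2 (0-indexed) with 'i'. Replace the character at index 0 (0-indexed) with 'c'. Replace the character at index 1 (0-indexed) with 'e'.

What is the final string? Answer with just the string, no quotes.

Applying each edit step by step:
Start: "fdie"
Op 1 (delete idx 2 = 'i'): "fdie" -> "fde"
Op 2 (replace idx 2: 'e' -> 'i'): "fde" -> "fdi"
Op 3 (replace idx 0: 'f' -> 'c'): "fdi" -> "cdi"
Op 4 (replace idx 1: 'd' -> 'e'): "cdi" -> "cei"

Answer: cei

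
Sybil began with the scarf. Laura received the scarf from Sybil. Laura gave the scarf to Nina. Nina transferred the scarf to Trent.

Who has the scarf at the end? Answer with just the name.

Tracking the scarf through each event:
Start: Sybil has the scarf.
After event 1: Laura has the scarf.
After event 2: Nina has the scarf.
After event 3: Trent has the scarf.

Answer: Trent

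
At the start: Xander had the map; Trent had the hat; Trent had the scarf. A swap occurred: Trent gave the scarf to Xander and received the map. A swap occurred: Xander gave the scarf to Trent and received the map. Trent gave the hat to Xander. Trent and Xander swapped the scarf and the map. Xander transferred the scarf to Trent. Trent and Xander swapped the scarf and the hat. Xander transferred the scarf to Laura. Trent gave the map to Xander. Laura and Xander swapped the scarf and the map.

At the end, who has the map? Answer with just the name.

Answer: Laura

Derivation:
Tracking all object holders:
Start: map:Xander, hat:Trent, scarf:Trent
Event 1 (swap scarf<->map: now scarf:Xander, map:Trent). State: map:Trent, hat:Trent, scarf:Xander
Event 2 (swap scarf<->map: now scarf:Trent, map:Xander). State: map:Xander, hat:Trent, scarf:Trent
Event 3 (give hat: Trent -> Xander). State: map:Xander, hat:Xander, scarf:Trent
Event 4 (swap scarf<->map: now scarf:Xander, map:Trent). State: map:Trent, hat:Xander, scarf:Xander
Event 5 (give scarf: Xander -> Trent). State: map:Trent, hat:Xander, scarf:Trent
Event 6 (swap scarf<->hat: now scarf:Xander, hat:Trent). State: map:Trent, hat:Trent, scarf:Xander
Event 7 (give scarf: Xander -> Laura). State: map:Trent, hat:Trent, scarf:Laura
Event 8 (give map: Trent -> Xander). State: map:Xander, hat:Trent, scarf:Laura
Event 9 (swap scarf<->map: now scarf:Xander, map:Laura). State: map:Laura, hat:Trent, scarf:Xander

Final state: map:Laura, hat:Trent, scarf:Xander
The map is held by Laura.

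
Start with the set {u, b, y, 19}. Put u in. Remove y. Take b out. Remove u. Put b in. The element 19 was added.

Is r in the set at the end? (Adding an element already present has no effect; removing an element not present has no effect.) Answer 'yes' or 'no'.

Tracking the set through each operation:
Start: {19, b, u, y}
Event 1 (add u): already present, no change. Set: {19, b, u, y}
Event 2 (remove y): removed. Set: {19, b, u}
Event 3 (remove b): removed. Set: {19, u}
Event 4 (remove u): removed. Set: {19}
Event 5 (add b): added. Set: {19, b}
Event 6 (add 19): already present, no change. Set: {19, b}

Final set: {19, b} (size 2)
r is NOT in the final set.

Answer: no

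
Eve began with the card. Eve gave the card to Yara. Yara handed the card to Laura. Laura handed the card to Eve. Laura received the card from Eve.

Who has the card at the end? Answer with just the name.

Tracking the card through each event:
Start: Eve has the card.
After event 1: Yara has the card.
After event 2: Laura has the card.
After event 3: Eve has the card.
After event 4: Laura has the card.

Answer: Laura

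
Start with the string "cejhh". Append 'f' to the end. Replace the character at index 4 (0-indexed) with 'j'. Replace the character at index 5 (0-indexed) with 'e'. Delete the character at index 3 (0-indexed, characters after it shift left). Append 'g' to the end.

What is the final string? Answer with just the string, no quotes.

Answer: cejjeg

Derivation:
Applying each edit step by step:
Start: "cejhh"
Op 1 (append 'f'): "cejhh" -> "cejhhf"
Op 2 (replace idx 4: 'h' -> 'j'): "cejhhf" -> "cejhjf"
Op 3 (replace idx 5: 'f' -> 'e'): "cejhjf" -> "cejhje"
Op 4 (delete idx 3 = 'h'): "cejhje" -> "cejje"
Op 5 (append 'g'): "cejje" -> "cejjeg"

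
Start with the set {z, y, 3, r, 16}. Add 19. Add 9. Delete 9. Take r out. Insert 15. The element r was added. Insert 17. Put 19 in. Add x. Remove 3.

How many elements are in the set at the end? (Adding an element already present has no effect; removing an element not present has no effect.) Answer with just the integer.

Answer: 8

Derivation:
Tracking the set through each operation:
Start: {16, 3, r, y, z}
Event 1 (add 19): added. Set: {16, 19, 3, r, y, z}
Event 2 (add 9): added. Set: {16, 19, 3, 9, r, y, z}
Event 3 (remove 9): removed. Set: {16, 19, 3, r, y, z}
Event 4 (remove r): removed. Set: {16, 19, 3, y, z}
Event 5 (add 15): added. Set: {15, 16, 19, 3, y, z}
Event 6 (add r): added. Set: {15, 16, 19, 3, r, y, z}
Event 7 (add 17): added. Set: {15, 16, 17, 19, 3, r, y, z}
Event 8 (add 19): already present, no change. Set: {15, 16, 17, 19, 3, r, y, z}
Event 9 (add x): added. Set: {15, 16, 17, 19, 3, r, x, y, z}
Event 10 (remove 3): removed. Set: {15, 16, 17, 19, r, x, y, z}

Final set: {15, 16, 17, 19, r, x, y, z} (size 8)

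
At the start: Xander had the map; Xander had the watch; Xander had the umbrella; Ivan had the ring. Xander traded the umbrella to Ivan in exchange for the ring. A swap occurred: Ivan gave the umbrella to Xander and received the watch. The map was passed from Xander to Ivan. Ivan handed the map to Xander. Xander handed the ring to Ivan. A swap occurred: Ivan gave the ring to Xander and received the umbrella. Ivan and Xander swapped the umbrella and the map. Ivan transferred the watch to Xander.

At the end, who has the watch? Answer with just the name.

Answer: Xander

Derivation:
Tracking all object holders:
Start: map:Xander, watch:Xander, umbrella:Xander, ring:Ivan
Event 1 (swap umbrella<->ring: now umbrella:Ivan, ring:Xander). State: map:Xander, watch:Xander, umbrella:Ivan, ring:Xander
Event 2 (swap umbrella<->watch: now umbrella:Xander, watch:Ivan). State: map:Xander, watch:Ivan, umbrella:Xander, ring:Xander
Event 3 (give map: Xander -> Ivan). State: map:Ivan, watch:Ivan, umbrella:Xander, ring:Xander
Event 4 (give map: Ivan -> Xander). State: map:Xander, watch:Ivan, umbrella:Xander, ring:Xander
Event 5 (give ring: Xander -> Ivan). State: map:Xander, watch:Ivan, umbrella:Xander, ring:Ivan
Event 6 (swap ring<->umbrella: now ring:Xander, umbrella:Ivan). State: map:Xander, watch:Ivan, umbrella:Ivan, ring:Xander
Event 7 (swap umbrella<->map: now umbrella:Xander, map:Ivan). State: map:Ivan, watch:Ivan, umbrella:Xander, ring:Xander
Event 8 (give watch: Ivan -> Xander). State: map:Ivan, watch:Xander, umbrella:Xander, ring:Xander

Final state: map:Ivan, watch:Xander, umbrella:Xander, ring:Xander
The watch is held by Xander.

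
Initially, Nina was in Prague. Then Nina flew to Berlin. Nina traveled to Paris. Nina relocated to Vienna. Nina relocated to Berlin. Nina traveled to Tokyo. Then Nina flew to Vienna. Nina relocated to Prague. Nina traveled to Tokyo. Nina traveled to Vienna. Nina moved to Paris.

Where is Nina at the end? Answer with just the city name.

Answer: Paris

Derivation:
Tracking Nina's location:
Start: Nina is in Prague.
After move 1: Prague -> Berlin. Nina is in Berlin.
After move 2: Berlin -> Paris. Nina is in Paris.
After move 3: Paris -> Vienna. Nina is in Vienna.
After move 4: Vienna -> Berlin. Nina is in Berlin.
After move 5: Berlin -> Tokyo. Nina is in Tokyo.
After move 6: Tokyo -> Vienna. Nina is in Vienna.
After move 7: Vienna -> Prague. Nina is in Prague.
After move 8: Prague -> Tokyo. Nina is in Tokyo.
After move 9: Tokyo -> Vienna. Nina is in Vienna.
After move 10: Vienna -> Paris. Nina is in Paris.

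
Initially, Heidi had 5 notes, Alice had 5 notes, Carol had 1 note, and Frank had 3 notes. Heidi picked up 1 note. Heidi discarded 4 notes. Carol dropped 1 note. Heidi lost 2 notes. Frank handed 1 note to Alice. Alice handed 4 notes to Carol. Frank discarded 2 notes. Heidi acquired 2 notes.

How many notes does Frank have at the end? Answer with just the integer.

Tracking counts step by step:
Start: Heidi=5, Alice=5, Carol=1, Frank=3
Event 1 (Heidi +1): Heidi: 5 -> 6. State: Heidi=6, Alice=5, Carol=1, Frank=3
Event 2 (Heidi -4): Heidi: 6 -> 2. State: Heidi=2, Alice=5, Carol=1, Frank=3
Event 3 (Carol -1): Carol: 1 -> 0. State: Heidi=2, Alice=5, Carol=0, Frank=3
Event 4 (Heidi -2): Heidi: 2 -> 0. State: Heidi=0, Alice=5, Carol=0, Frank=3
Event 5 (Frank -> Alice, 1): Frank: 3 -> 2, Alice: 5 -> 6. State: Heidi=0, Alice=6, Carol=0, Frank=2
Event 6 (Alice -> Carol, 4): Alice: 6 -> 2, Carol: 0 -> 4. State: Heidi=0, Alice=2, Carol=4, Frank=2
Event 7 (Frank -2): Frank: 2 -> 0. State: Heidi=0, Alice=2, Carol=4, Frank=0
Event 8 (Heidi +2): Heidi: 0 -> 2. State: Heidi=2, Alice=2, Carol=4, Frank=0

Frank's final count: 0

Answer: 0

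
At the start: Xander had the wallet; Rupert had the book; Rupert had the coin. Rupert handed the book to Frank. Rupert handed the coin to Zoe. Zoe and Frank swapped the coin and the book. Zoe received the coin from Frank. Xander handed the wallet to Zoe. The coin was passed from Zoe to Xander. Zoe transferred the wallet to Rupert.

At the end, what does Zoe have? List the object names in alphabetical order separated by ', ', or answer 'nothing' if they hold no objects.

Tracking all object holders:
Start: wallet:Xander, book:Rupert, coin:Rupert
Event 1 (give book: Rupert -> Frank). State: wallet:Xander, book:Frank, coin:Rupert
Event 2 (give coin: Rupert -> Zoe). State: wallet:Xander, book:Frank, coin:Zoe
Event 3 (swap coin<->book: now coin:Frank, book:Zoe). State: wallet:Xander, book:Zoe, coin:Frank
Event 4 (give coin: Frank -> Zoe). State: wallet:Xander, book:Zoe, coin:Zoe
Event 5 (give wallet: Xander -> Zoe). State: wallet:Zoe, book:Zoe, coin:Zoe
Event 6 (give coin: Zoe -> Xander). State: wallet:Zoe, book:Zoe, coin:Xander
Event 7 (give wallet: Zoe -> Rupert). State: wallet:Rupert, book:Zoe, coin:Xander

Final state: wallet:Rupert, book:Zoe, coin:Xander
Zoe holds: book.

Answer: book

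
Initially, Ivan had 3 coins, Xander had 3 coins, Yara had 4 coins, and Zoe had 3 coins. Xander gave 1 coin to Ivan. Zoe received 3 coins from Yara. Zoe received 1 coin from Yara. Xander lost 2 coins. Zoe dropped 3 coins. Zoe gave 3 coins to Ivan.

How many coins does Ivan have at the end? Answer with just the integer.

Tracking counts step by step:
Start: Ivan=3, Xander=3, Yara=4, Zoe=3
Event 1 (Xander -> Ivan, 1): Xander: 3 -> 2, Ivan: 3 -> 4. State: Ivan=4, Xander=2, Yara=4, Zoe=3
Event 2 (Yara -> Zoe, 3): Yara: 4 -> 1, Zoe: 3 -> 6. State: Ivan=4, Xander=2, Yara=1, Zoe=6
Event 3 (Yara -> Zoe, 1): Yara: 1 -> 0, Zoe: 6 -> 7. State: Ivan=4, Xander=2, Yara=0, Zoe=7
Event 4 (Xander -2): Xander: 2 -> 0. State: Ivan=4, Xander=0, Yara=0, Zoe=7
Event 5 (Zoe -3): Zoe: 7 -> 4. State: Ivan=4, Xander=0, Yara=0, Zoe=4
Event 6 (Zoe -> Ivan, 3): Zoe: 4 -> 1, Ivan: 4 -> 7. State: Ivan=7, Xander=0, Yara=0, Zoe=1

Ivan's final count: 7

Answer: 7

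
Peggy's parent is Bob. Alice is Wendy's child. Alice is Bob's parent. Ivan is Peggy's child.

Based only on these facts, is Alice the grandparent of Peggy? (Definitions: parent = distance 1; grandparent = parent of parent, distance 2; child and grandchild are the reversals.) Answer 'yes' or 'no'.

Reconstructing the parent chain from the given facts:
  Wendy -> Alice -> Bob -> Peggy -> Ivan
(each arrow means 'parent of the next')
Positions in the chain (0 = top):
  position of Wendy: 0
  position of Alice: 1
  position of Bob: 2
  position of Peggy: 3
  position of Ivan: 4

Alice is at position 1, Peggy is at position 3; signed distance (j - i) = 2.
'grandparent' requires j - i = 2. Actual distance is 2, so the relation HOLDS.

Answer: yes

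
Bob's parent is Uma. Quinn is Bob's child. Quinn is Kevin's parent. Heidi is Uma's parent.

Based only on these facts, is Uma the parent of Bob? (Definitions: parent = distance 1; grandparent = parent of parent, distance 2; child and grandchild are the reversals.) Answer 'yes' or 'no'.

Answer: yes

Derivation:
Reconstructing the parent chain from the given facts:
  Heidi -> Uma -> Bob -> Quinn -> Kevin
(each arrow means 'parent of the next')
Positions in the chain (0 = top):
  position of Heidi: 0
  position of Uma: 1
  position of Bob: 2
  position of Quinn: 3
  position of Kevin: 4

Uma is at position 1, Bob is at position 2; signed distance (j - i) = 1.
'parent' requires j - i = 1. Actual distance is 1, so the relation HOLDS.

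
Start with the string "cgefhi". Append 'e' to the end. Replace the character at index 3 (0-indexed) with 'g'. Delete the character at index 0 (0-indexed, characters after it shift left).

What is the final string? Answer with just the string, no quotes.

Applying each edit step by step:
Start: "cgefhi"
Op 1 (append 'e'): "cgefhi" -> "cgefhie"
Op 2 (replace idx 3: 'f' -> 'g'): "cgefhie" -> "cgeghie"
Op 3 (delete idx 0 = 'c'): "cgeghie" -> "geghie"

Answer: geghie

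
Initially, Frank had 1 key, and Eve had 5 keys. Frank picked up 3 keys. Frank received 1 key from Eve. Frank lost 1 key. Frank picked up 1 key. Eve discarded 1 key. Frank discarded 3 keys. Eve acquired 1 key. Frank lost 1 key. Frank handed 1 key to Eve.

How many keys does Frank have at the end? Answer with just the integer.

Answer: 0

Derivation:
Tracking counts step by step:
Start: Frank=1, Eve=5
Event 1 (Frank +3): Frank: 1 -> 4. State: Frank=4, Eve=5
Event 2 (Eve -> Frank, 1): Eve: 5 -> 4, Frank: 4 -> 5. State: Frank=5, Eve=4
Event 3 (Frank -1): Frank: 5 -> 4. State: Frank=4, Eve=4
Event 4 (Frank +1): Frank: 4 -> 5. State: Frank=5, Eve=4
Event 5 (Eve -1): Eve: 4 -> 3. State: Frank=5, Eve=3
Event 6 (Frank -3): Frank: 5 -> 2. State: Frank=2, Eve=3
Event 7 (Eve +1): Eve: 3 -> 4. State: Frank=2, Eve=4
Event 8 (Frank -1): Frank: 2 -> 1. State: Frank=1, Eve=4
Event 9 (Frank -> Eve, 1): Frank: 1 -> 0, Eve: 4 -> 5. State: Frank=0, Eve=5

Frank's final count: 0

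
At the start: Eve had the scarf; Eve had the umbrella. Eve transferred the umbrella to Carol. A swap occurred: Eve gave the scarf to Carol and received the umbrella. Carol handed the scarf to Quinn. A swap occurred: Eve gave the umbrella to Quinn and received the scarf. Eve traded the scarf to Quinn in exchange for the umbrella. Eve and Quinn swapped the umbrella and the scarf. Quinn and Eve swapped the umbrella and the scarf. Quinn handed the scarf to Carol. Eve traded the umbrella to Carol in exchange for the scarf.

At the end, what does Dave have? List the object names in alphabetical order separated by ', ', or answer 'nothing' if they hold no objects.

Answer: nothing

Derivation:
Tracking all object holders:
Start: scarf:Eve, umbrella:Eve
Event 1 (give umbrella: Eve -> Carol). State: scarf:Eve, umbrella:Carol
Event 2 (swap scarf<->umbrella: now scarf:Carol, umbrella:Eve). State: scarf:Carol, umbrella:Eve
Event 3 (give scarf: Carol -> Quinn). State: scarf:Quinn, umbrella:Eve
Event 4 (swap umbrella<->scarf: now umbrella:Quinn, scarf:Eve). State: scarf:Eve, umbrella:Quinn
Event 5 (swap scarf<->umbrella: now scarf:Quinn, umbrella:Eve). State: scarf:Quinn, umbrella:Eve
Event 6 (swap umbrella<->scarf: now umbrella:Quinn, scarf:Eve). State: scarf:Eve, umbrella:Quinn
Event 7 (swap umbrella<->scarf: now umbrella:Eve, scarf:Quinn). State: scarf:Quinn, umbrella:Eve
Event 8 (give scarf: Quinn -> Carol). State: scarf:Carol, umbrella:Eve
Event 9 (swap umbrella<->scarf: now umbrella:Carol, scarf:Eve). State: scarf:Eve, umbrella:Carol

Final state: scarf:Eve, umbrella:Carol
Dave holds: (nothing).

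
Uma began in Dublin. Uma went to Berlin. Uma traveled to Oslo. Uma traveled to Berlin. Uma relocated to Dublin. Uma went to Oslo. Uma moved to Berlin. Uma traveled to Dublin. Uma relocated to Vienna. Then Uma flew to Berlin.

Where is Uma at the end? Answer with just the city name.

Answer: Berlin

Derivation:
Tracking Uma's location:
Start: Uma is in Dublin.
After move 1: Dublin -> Berlin. Uma is in Berlin.
After move 2: Berlin -> Oslo. Uma is in Oslo.
After move 3: Oslo -> Berlin. Uma is in Berlin.
After move 4: Berlin -> Dublin. Uma is in Dublin.
After move 5: Dublin -> Oslo. Uma is in Oslo.
After move 6: Oslo -> Berlin. Uma is in Berlin.
After move 7: Berlin -> Dublin. Uma is in Dublin.
After move 8: Dublin -> Vienna. Uma is in Vienna.
After move 9: Vienna -> Berlin. Uma is in Berlin.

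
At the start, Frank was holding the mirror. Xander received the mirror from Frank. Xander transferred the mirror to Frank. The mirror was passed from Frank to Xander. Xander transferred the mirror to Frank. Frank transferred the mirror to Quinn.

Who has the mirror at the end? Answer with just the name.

Tracking the mirror through each event:
Start: Frank has the mirror.
After event 1: Xander has the mirror.
After event 2: Frank has the mirror.
After event 3: Xander has the mirror.
After event 4: Frank has the mirror.
After event 5: Quinn has the mirror.

Answer: Quinn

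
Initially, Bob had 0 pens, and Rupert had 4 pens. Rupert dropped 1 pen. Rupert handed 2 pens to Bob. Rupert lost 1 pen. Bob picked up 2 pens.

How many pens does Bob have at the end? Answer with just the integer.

Tracking counts step by step:
Start: Bob=0, Rupert=4
Event 1 (Rupert -1): Rupert: 4 -> 3. State: Bob=0, Rupert=3
Event 2 (Rupert -> Bob, 2): Rupert: 3 -> 1, Bob: 0 -> 2. State: Bob=2, Rupert=1
Event 3 (Rupert -1): Rupert: 1 -> 0. State: Bob=2, Rupert=0
Event 4 (Bob +2): Bob: 2 -> 4. State: Bob=4, Rupert=0

Bob's final count: 4

Answer: 4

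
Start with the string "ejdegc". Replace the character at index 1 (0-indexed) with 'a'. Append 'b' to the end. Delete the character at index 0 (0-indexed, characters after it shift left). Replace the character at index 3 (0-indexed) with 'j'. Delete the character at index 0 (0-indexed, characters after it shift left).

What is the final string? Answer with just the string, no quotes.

Applying each edit step by step:
Start: "ejdegc"
Op 1 (replace idx 1: 'j' -> 'a'): "ejdegc" -> "eadegc"
Op 2 (append 'b'): "eadegc" -> "eadegcb"
Op 3 (delete idx 0 = 'e'): "eadegcb" -> "adegcb"
Op 4 (replace idx 3: 'g' -> 'j'): "adegcb" -> "adejcb"
Op 5 (delete idx 0 = 'a'): "adejcb" -> "dejcb"

Answer: dejcb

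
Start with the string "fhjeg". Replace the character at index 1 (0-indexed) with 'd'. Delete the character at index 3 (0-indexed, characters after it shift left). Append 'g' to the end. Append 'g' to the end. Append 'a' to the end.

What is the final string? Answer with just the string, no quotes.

Answer: fdjggga

Derivation:
Applying each edit step by step:
Start: "fhjeg"
Op 1 (replace idx 1: 'h' -> 'd'): "fhjeg" -> "fdjeg"
Op 2 (delete idx 3 = 'e'): "fdjeg" -> "fdjg"
Op 3 (append 'g'): "fdjg" -> "fdjgg"
Op 4 (append 'g'): "fdjgg" -> "fdjggg"
Op 5 (append 'a'): "fdjggg" -> "fdjggga"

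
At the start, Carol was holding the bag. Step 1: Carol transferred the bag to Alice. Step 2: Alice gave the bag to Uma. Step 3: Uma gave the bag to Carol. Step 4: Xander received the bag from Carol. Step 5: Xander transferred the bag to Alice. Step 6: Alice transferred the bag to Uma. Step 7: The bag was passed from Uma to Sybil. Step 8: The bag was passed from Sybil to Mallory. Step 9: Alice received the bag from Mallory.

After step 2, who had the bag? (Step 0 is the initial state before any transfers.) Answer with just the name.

Tracking the bag holder through step 2:
After step 0 (start): Carol
After step 1: Alice
After step 2: Uma

At step 2, the holder is Uma.

Answer: Uma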